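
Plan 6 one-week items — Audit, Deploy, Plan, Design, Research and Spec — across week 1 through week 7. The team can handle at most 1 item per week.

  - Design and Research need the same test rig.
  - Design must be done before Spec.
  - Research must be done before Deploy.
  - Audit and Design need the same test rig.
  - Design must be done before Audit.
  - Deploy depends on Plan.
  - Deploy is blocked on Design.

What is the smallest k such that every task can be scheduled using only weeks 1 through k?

The precedence chain requires at least 2 distinct weeks.
With at most 1 per week and 6 tasks, at least 6 weeks are needed.
6 works (last occupied week: week 6): for example Research -> week 3; Audit -> week 5; Spec -> week 6; Plan -> week 2; Design -> week 1; Deploy -> week 4.

6 weeks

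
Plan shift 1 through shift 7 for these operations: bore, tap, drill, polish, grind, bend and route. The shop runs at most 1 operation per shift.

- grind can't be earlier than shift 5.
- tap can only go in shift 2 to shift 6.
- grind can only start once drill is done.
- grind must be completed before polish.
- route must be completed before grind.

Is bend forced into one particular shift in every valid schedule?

No

bend can be shift 1 (e.g. bend=shift 1, grind=shift 5, tap=shift 2, route=shift 4, polish=shift 6, bore=shift 7, drill=shift 3) or shift 2 (e.g. tap -> shift 3; route -> shift 4; grind -> shift 5; drill -> shift 1; polish -> shift 6; bore -> shift 7; bend -> shift 2).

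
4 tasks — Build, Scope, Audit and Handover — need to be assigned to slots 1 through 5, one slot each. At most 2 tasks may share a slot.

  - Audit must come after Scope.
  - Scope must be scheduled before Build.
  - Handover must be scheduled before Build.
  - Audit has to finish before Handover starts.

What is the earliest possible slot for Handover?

3

Precedence pushes Handover to at least 3; downstream work caps Handover at 4.
Handover at 3 is achievable: Build in 4; Handover in 3; Audit in 2; Scope in 1.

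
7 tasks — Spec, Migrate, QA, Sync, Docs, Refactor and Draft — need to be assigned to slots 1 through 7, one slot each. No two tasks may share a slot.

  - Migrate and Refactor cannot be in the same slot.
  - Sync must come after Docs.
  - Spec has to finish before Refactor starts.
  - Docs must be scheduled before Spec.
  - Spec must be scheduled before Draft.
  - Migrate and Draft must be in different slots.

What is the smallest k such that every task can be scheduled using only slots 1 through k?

7 slots

The precedence chain requires at least 3 distinct slots.
With at most 1 per slot and 7 tasks, at least 7 slots are needed.
7 works (last occupied slot: 7): for example Migrate in 6, Refactor in 4, Docs in 1, Spec in 2, Draft in 5, QA in 7, Sync in 3.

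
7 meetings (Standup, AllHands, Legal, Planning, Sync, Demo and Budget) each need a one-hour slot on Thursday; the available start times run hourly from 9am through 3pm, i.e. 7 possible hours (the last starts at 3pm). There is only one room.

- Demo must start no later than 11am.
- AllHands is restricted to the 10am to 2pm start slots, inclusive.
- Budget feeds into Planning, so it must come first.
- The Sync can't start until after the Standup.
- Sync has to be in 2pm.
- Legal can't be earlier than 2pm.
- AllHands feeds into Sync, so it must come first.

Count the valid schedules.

Splitting on Standup: it can be 9am (6), 10am (5), 11am (5), 12pm (7), 1pm (7). Listing each branch's schedules as (AllHands, Legal, Planning, Sync, Demo, Budget):
Standup=9am: (10am,3pm,1pm,2pm,11am,12pm) (11am,3pm,1pm,2pm,10am,12pm) (12pm,3pm,1pm,2pm,10am,11am) (12pm,3pm,1pm,2pm,11am,10am) (1pm,3pm,12pm,2pm,10am,11am) (1pm,3pm,12pm,2pm,11am,10am) — 6.
Standup=10am: (11am,3pm,1pm,2pm,9am,12pm) (12pm,3pm,1pm,2pm,9am,11am) (12pm,3pm,1pm,2pm,11am,9am) (1pm,3pm,12pm,2pm,9am,11am) (1pm,3pm,12pm,2pm,11am,9am) — 5.
Standup=11am: (10am,3pm,1pm,2pm,9am,12pm) (12pm,3pm,1pm,2pm,9am,10am) (12pm,3pm,1pm,2pm,10am,9am) (1pm,3pm,12pm,2pm,9am,10am) (1pm,3pm,12pm,2pm,10am,9am) — 5.
Standup=12pm: (10am,3pm,1pm,2pm,9am,11am) (10am,3pm,1pm,2pm,11am,9am) (11am,3pm,1pm,2pm,9am,10am) (11am,3pm,1pm,2pm,10am,9am) (1pm,3pm,10am,2pm,11am,9am) (1pm,3pm,11am,2pm,9am,10am) (1pm,3pm,11am,2pm,10am,9am) — 7.
Standup=1pm: (10am,3pm,12pm,2pm,9am,11am) (10am,3pm,12pm,2pm,11am,9am) (11am,3pm,12pm,2pm,9am,10am) (11am,3pm,12pm,2pm,10am,9am) (12pm,3pm,10am,2pm,11am,9am) (12pm,3pm,11am,2pm,9am,10am) (12pm,3pm,11am,2pm,10am,9am) — 7.
Summing: 6 + 5 + 5 + 7 + 7 = 30.

30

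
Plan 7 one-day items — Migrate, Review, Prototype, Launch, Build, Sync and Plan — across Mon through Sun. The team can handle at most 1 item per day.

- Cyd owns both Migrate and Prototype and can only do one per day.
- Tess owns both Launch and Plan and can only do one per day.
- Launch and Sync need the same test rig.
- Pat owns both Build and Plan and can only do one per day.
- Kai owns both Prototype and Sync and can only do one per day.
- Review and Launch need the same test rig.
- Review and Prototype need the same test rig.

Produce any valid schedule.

Prototype in Wed, Plan in Sun, Migrate in Mon, Review in Tue, Sync in Sat, Launch in Thu, Build in Fri

Checking: Review(Tue) != Prototype(Wed); Migrate(Mon) != Prototype(Wed); Review(Tue) != Launch(Thu); Prototype(Wed) != Sync(Sat); Launch(Thu) != Plan(Sun); Launch(Thu) != Sync(Sat); Build(Fri) != Plan(Sun); max 1 per day (cap 1).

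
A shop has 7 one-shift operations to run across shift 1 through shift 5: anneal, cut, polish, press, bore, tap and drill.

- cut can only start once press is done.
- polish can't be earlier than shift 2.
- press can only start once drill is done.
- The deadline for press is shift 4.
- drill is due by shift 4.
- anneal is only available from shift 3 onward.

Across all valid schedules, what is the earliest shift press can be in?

Precedence pushes press to at least shift 2; press's own window allows nothing later than shift 4.
press at shift 2 is achievable: bore=shift 1, press=shift 2, polish=shift 2, tap=shift 1, anneal=shift 3, drill=shift 1, cut=shift 3.

shift 2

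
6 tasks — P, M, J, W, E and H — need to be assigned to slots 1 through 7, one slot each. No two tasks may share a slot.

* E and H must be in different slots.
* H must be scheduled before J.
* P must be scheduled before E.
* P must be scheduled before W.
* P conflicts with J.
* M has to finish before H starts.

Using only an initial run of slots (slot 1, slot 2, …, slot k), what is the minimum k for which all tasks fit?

6 slots

The precedence chain requires at least 3 distinct slots.
With at most 1 per slot and 6 tasks, at least 6 slots are needed.
6 works (last occupied slot: 6): for example W -> 5; H -> 3; P -> 1; E -> 6; M -> 2; J -> 4.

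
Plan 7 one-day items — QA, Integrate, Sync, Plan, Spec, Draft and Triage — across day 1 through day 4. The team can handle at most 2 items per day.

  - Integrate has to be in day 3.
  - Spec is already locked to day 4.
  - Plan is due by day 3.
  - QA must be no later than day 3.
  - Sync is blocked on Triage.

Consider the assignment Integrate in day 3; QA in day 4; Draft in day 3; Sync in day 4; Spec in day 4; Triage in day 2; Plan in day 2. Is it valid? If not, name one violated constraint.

Plan is due by day 3 — holds.
Sync is blocked on Triage — holds.
QA must be no later than day 3 — violated.
Integrate has to be in day 3 — holds.
Spec is already locked to day 4 — holds.
The team can handle at most 2 items per day — violated.

No. QA must be no later than day 3 is not satisfied.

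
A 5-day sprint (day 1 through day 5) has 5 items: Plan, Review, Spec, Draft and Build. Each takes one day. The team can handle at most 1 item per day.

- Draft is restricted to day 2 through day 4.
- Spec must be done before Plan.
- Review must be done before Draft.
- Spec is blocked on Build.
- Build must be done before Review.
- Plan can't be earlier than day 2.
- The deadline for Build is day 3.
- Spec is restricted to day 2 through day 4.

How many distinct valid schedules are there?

Enumerating: Draft in day 4; Review in day 3; Build in day 1; Plan in day 5; Spec in day 2 | Build in day 1, Draft in day 4, Review in day 2, Plan in day 5, Spec in day 3 | Build -> day 1, Spec -> day 4, Draft -> day 3, Plan -> day 5, Review -> day 2.

3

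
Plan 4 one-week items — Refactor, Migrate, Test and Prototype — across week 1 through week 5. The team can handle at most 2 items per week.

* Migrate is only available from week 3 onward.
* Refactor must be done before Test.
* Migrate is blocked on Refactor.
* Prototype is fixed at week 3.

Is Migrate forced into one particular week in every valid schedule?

Migrate can be week 3 (e.g. Migrate in week 3, Test in week 2, Prototype in week 3, Refactor in week 1) or week 4 (e.g. Test -> week 2, Migrate -> week 4, Prototype -> week 3, Refactor -> week 1).

No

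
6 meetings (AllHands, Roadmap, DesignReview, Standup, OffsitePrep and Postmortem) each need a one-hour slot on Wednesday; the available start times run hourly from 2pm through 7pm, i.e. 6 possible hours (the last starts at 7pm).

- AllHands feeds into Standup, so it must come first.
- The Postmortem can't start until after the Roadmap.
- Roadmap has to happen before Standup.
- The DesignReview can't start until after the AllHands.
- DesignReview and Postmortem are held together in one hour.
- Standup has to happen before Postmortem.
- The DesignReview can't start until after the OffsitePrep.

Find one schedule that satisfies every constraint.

OffsitePrep in 2pm, Postmortem in 4pm, DesignReview in 4pm, AllHands in 2pm, Standup in 3pm, Roadmap in 2pm

Checking: AllHands(2pm) before DesignReview(4pm); Roadmap(2pm) before Postmortem(4pm); AllHands(2pm) before Standup(3pm); OffsitePrep(2pm) before DesignReview(4pm); Standup(3pm) before Postmortem(4pm); Roadmap(2pm) before Standup(3pm); DesignReview = Postmortem = 4pm.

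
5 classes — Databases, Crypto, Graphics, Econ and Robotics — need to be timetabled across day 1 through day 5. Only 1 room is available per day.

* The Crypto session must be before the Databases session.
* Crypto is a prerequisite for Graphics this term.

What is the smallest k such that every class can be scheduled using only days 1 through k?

5 days

The precedence chain requires at least 2 distinct days.
With at most 1 per day and 5 classes, at least 5 days are needed.
5 works (last occupied day: day 5): for example Robotics -> day 5, Databases -> day 2, Graphics -> day 3, Econ -> day 4, Crypto -> day 1.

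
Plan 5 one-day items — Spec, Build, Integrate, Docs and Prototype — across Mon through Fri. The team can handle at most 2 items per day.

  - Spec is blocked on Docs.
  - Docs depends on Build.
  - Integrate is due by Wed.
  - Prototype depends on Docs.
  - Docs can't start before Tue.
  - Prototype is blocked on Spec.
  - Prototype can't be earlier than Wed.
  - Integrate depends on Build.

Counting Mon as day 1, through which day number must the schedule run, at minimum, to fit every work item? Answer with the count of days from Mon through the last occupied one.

The precedence chain requires at least 4 distinct days.
With at most 2 per day and 5 work items, at least 3 days are needed.
4 works (last occupied day: Thu): for example Spec=Wed; Integrate=Tue; Build=Mon; Docs=Tue; Prototype=Thu.

4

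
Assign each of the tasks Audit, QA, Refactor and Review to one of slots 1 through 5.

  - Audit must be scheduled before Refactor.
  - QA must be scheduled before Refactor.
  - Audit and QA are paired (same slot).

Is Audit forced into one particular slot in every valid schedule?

Audit can be 1 (e.g. Review -> 1, Audit -> 1, Refactor -> 2, QA -> 1) or 2 (e.g. Review in 1; QA in 2; Audit in 2; Refactor in 3).

No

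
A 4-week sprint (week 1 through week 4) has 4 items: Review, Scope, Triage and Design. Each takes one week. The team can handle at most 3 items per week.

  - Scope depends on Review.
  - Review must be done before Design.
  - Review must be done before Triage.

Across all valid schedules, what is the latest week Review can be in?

week 3

Downstream work caps Review at week 3.
Review at week 3 is achievable: Review=week 3, Triage=week 4, Design=week 4, Scope=week 4.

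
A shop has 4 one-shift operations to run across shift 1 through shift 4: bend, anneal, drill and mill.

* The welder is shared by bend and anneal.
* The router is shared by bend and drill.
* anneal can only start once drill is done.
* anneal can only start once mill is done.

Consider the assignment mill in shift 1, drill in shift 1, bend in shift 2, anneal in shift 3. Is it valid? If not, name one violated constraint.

Yes

anneal can only start once drill is done — holds.
anneal can only start once mill is done — holds.
The welder is shared by bend and anneal — holds.
The router is shared by bend and drill — holds.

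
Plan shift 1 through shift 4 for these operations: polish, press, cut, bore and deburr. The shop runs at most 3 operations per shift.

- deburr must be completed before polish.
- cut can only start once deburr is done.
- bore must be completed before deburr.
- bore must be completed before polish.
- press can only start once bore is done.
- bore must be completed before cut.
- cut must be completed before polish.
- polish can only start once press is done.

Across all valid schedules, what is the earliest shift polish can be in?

Precedence pushes polish to at least shift 4.
polish at shift 4 is achievable: deburr -> shift 2, cut -> shift 3, polish -> shift 4, press -> shift 2, bore -> shift 1.

shift 4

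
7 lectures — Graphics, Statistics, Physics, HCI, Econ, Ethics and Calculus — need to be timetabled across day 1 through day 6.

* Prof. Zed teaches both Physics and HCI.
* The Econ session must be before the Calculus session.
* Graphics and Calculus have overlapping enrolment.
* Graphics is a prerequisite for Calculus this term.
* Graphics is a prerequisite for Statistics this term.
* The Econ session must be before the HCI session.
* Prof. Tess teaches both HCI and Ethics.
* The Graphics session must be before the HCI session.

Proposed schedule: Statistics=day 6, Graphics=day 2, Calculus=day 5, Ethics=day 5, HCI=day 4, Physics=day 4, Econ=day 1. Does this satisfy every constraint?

No. Prof. Zed teaches both Physics and HCI is not satisfied.

The Econ session must be before the Calculus session — holds.
Graphics is a prerequisite for Statistics this term — holds.
Prof. Zed teaches both Physics and HCI — violated.
The Econ session must be before the HCI session — holds.
Graphics and Calculus have overlapping enrolment — holds.
Prof. Tess teaches both HCI and Ethics — holds.
Graphics is a prerequisite for Calculus this term — holds.
The Graphics session must be before the HCI session — holds.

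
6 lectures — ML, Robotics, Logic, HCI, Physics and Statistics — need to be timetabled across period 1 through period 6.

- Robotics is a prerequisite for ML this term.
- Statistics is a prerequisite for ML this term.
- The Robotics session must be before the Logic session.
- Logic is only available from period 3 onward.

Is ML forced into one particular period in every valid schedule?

No

ML can be period 2 (e.g. Physics in period 1, Logic in period 3, Robotics in period 1, Statistics in period 1, HCI in period 1, ML in period 2) or period 3 (e.g. Robotics in period 1; Physics in period 1; Logic in period 3; HCI in period 1; Statistics in period 1; ML in period 3).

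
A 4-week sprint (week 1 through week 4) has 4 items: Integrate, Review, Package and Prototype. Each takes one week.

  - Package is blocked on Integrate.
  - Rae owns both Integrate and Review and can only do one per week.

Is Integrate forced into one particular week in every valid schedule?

No

Integrate can be week 1 (e.g. Package=week 2; Review=week 2; Prototype=week 1; Integrate=week 1) or week 2 (e.g. Prototype -> week 1, Review -> week 1, Integrate -> week 2, Package -> week 3).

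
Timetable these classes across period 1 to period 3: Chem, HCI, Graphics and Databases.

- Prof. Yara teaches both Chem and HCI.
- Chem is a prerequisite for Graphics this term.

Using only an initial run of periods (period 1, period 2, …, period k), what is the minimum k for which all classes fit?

The precedence chain requires at least 2 distinct periods.
2 works (last occupied period: period 2): for example Graphics -> period 2; HCI -> period 2; Chem -> period 1; Databases -> period 1.

2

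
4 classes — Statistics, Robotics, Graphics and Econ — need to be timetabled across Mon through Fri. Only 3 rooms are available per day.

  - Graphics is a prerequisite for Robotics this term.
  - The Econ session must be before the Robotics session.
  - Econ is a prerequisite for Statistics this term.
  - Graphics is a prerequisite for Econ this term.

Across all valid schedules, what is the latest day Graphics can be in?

Wed

Downstream work caps Graphics at Wed.
Graphics at Wed is achievable: Graphics -> Wed, Robotics -> Fri, Statistics -> Fri, Econ -> Thu.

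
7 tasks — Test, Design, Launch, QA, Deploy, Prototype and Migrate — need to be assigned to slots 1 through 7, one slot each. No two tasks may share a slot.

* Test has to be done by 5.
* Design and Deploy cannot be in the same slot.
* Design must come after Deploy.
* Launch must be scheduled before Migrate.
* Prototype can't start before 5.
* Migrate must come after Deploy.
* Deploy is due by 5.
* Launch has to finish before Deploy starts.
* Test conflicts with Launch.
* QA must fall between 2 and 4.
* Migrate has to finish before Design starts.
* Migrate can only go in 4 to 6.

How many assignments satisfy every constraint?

Splitting on Test: it can be 1 (9), 2 (6), 3 (6), 4 (6), 5 (4). Listing each branch's schedules as (Design, Launch, QA, Deploy, Prototype, Migrate):
Test=1: (6,2,3,4,7,5) (6,2,4,3,7,5) (6,3,2,4,7,5) (7,2,3,4,5,6) (7,2,3,4,6,5) (7,2,4,3,5,6) (7,2,4,3,6,5) (7,3,2,4,5,6) (7,3,2,4,6,5) — 9.
Test=2: (6,1,3,4,7,5) (6,1,4,3,7,5) (7,1,3,4,5,6) (7,1,3,4,6,5) (7,1,4,3,5,6) (7,1,4,3,6,5) — 6.
Test=3: (6,1,2,4,7,5) (6,1,4,2,7,5) (7,1,2,4,5,6) (7,1,2,4,6,5) (7,1,4,2,5,6) (7,1,4,2,6,5) — 6.
Test=4: (6,1,2,3,7,5) (6,1,3,2,7,5) (7,1,2,3,5,6) (7,1,2,3,6,5) (7,1,3,2,5,6) (7,1,3,2,6,5) — 6.
Test=5: (6,1,2,3,7,4) (6,1,3,2,7,4) (7,1,2,3,6,4) (7,1,3,2,6,4) — 4.
Summing: 9 + 6 + 6 + 6 + 4 = 31.

31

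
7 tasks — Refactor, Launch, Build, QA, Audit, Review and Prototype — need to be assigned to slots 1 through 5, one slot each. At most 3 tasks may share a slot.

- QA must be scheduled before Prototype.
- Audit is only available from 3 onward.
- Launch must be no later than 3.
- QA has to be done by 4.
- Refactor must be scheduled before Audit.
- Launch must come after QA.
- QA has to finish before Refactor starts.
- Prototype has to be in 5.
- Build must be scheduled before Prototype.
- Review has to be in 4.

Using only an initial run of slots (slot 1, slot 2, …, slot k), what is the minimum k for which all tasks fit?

5

The precedence chain requires at least 3 distinct slots.
With at most 3 per slot and 7 tasks, at least 3 slots are needed.
Prototype can't be placed before 5, so the schedule must run through at least slot 5.
5 works (last occupied slot: 5): for example QA -> 1, Audit -> 3, Launch -> 2, Review -> 4, Prototype -> 5, Refactor -> 2, Build -> 1.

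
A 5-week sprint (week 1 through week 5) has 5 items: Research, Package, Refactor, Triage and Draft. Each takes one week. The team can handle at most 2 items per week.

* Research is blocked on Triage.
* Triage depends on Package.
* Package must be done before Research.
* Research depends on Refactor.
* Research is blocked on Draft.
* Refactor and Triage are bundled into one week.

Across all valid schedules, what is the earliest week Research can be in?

Precedence pushes Research to at least week 3.
Research at week 3 is achievable: Package in week 1; Research in week 3; Triage in week 2; Draft in week 1; Refactor in week 2.

week 3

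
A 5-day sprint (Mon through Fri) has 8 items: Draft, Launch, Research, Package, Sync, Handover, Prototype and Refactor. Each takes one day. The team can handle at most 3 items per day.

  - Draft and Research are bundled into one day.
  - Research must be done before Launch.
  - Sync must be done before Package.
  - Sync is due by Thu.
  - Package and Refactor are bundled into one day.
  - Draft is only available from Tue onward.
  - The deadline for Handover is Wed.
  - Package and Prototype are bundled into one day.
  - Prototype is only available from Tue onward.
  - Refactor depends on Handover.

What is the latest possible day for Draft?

Draft is available from Tue; Draft must be in the same day as Research, which can't be after Thu, so Draft is at most Thu.
Draft at Thu is achievable: Launch=Fri, Handover=Mon, Refactor=Tue, Sync=Mon, Research=Thu, Package=Tue, Prototype=Tue, Draft=Thu.

Thu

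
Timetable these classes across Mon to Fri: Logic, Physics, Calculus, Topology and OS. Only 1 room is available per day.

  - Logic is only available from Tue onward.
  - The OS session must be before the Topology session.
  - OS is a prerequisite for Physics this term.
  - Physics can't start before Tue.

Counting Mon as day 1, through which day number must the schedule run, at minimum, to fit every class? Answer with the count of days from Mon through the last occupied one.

5 days

The precedence chain requires at least 2 distinct days.
With at most 1 per day and 5 classes, at least 5 days are needed.
5 works (last occupied day: Fri): for example Topology=Thu, Physics=Tue, Calculus=Fri, Logic=Wed, OS=Mon.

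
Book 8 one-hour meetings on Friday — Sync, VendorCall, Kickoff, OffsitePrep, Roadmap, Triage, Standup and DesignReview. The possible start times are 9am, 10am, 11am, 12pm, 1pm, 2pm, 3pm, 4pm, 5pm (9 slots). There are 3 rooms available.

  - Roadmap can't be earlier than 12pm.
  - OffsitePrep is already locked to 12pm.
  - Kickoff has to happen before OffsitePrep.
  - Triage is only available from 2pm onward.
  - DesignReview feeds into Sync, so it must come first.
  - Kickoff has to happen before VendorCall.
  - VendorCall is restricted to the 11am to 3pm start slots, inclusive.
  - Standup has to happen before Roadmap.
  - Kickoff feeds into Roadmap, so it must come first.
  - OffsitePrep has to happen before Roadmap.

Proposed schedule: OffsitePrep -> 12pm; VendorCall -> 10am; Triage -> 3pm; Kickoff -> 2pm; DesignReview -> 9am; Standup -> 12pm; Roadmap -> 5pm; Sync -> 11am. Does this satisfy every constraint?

Invalid. Kickoff has to happen before VendorCall.

Triage is only available from 2pm onward — holds.
There are 3 rooms available — holds.
Standup has to happen before Roadmap — holds.
DesignReview feeds into Sync, so it must come first — holds.
Kickoff feeds into Roadmap, so it must come first — holds.
VendorCall is restricted to the 11am to 3pm start slots, inclusive — violated.
OffsitePrep has to happen before Roadmap — holds.
Kickoff has to happen before OffsitePrep — violated.
Kickoff has to happen before VendorCall — violated.
OffsitePrep is already locked to 12pm — holds.
Roadmap can't be earlier than 12pm — holds.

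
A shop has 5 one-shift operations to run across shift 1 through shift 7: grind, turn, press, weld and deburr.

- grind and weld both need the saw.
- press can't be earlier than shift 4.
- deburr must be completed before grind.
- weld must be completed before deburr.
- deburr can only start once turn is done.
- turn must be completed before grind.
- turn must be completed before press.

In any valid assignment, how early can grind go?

Precedence pushes grind to at least shift 3.
grind at shift 3 is achievable: weld=shift 1; grind=shift 3; deburr=shift 2; turn=shift 1; press=shift 4.

shift 3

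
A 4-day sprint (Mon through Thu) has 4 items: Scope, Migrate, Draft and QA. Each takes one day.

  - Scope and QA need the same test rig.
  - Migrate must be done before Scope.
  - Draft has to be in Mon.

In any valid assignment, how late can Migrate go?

Wed

Downstream work caps Migrate at Wed.
Migrate at Wed is achievable: Migrate=Wed; Draft=Mon; Scope=Thu; QA=Mon.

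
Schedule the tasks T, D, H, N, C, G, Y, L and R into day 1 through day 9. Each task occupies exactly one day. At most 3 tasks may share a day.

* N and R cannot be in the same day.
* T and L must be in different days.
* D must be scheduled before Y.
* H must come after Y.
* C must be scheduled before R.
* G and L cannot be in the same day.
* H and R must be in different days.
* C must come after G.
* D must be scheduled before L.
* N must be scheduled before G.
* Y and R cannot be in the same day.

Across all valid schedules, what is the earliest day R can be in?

day 4

Precedence pushes R to at least day 4.
R at day 4 is achievable: D in day 1, Y in day 2, C in day 3, N in day 1, H in day 3, R in day 4, G in day 2, L in day 3, T in day 1.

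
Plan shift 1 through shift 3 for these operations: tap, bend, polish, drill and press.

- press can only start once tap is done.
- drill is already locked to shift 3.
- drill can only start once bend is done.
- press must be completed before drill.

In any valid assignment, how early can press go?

shift 2

Precedence pushes press to at least shift 2; downstream work caps press at shift 2.
press at shift 2 is achievable: bend=shift 1, tap=shift 1, press=shift 2, polish=shift 1, drill=shift 3.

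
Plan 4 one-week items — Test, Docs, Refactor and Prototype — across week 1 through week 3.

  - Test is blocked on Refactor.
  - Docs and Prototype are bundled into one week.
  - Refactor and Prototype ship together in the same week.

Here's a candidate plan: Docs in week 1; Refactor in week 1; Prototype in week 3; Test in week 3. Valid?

Refactor and Prototype ship together in the same week — violated.
Docs and Prototype are bundled into one week — violated.
Test is blocked on Refactor — holds.

No. Docs and Prototype are bundled into one week is not satisfied.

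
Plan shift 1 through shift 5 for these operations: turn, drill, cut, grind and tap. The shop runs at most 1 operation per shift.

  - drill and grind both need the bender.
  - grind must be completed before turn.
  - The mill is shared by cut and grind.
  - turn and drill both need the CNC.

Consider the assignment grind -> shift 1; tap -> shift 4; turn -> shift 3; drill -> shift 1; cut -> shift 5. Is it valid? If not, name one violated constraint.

grind must be completed before turn — holds.
The shop runs at most 1 operation per shift — violated.
The mill is shared by cut and grind — holds.
turn and drill both need the CNC — holds.
drill and grind both need the bender — violated.

No. drill and grind both need the bender is not satisfied.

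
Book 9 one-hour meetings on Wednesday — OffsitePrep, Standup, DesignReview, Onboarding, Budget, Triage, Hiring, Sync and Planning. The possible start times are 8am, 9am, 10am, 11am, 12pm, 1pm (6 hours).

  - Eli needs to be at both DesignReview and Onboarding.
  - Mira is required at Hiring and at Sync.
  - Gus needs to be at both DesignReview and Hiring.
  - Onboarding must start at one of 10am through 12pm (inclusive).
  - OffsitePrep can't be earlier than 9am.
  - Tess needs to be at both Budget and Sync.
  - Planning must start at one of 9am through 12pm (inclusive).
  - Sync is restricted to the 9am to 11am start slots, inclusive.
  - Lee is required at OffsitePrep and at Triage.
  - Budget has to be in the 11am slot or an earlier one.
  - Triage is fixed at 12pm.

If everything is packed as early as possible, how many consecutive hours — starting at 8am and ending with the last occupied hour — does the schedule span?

5

Triage can't be placed before 12pm — that is hour 5 counting from 8am — so the schedule must run through at least 5 hours.
5 works (last occupied hour: 12pm): for example OffsitePrep -> 9am, Standup -> 8am, Hiring -> 10am, Budget -> 8am, DesignReview -> 8am, Sync -> 9am, Planning -> 9am, Triage -> 12pm, Onboarding -> 10am.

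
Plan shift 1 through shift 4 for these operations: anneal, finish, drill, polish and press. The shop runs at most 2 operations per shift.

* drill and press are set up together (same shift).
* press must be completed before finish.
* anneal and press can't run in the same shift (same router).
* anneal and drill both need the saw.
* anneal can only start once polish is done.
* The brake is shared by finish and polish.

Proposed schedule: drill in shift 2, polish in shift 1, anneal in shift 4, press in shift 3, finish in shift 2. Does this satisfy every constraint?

No — it violates: press must be completed before finish

drill and press are set up together (same shift) — violated.
anneal and press can't run in the same shift (same router) — holds.
press must be completed before finish — violated.
The brake is shared by finish and polish — holds.
The shop runs at most 2 operations per shift — holds.
anneal and drill both need the saw — holds.
anneal can only start once polish is done — holds.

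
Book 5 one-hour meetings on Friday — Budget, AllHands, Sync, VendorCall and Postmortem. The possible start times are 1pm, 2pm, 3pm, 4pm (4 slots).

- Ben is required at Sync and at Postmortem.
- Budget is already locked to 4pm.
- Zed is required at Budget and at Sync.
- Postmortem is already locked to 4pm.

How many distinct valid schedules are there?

48

Splitting on AllHands: it can be 1pm (12), 2pm (12), 3pm (12), 4pm (12). Listing each branch's schedules as (Budget, Sync, VendorCall, Postmortem):
AllHands=1pm: (4pm,1pm,1pm,4pm) (4pm,1pm,2pm,4pm) (4pm,1pm,3pm,4pm) (4pm,1pm,4pm,4pm) (4pm,2pm,1pm,4pm) (4pm,2pm,2pm,4pm) (4pm,2pm,3pm,4pm) (4pm,2pm,4pm,4pm) (4pm,3pm,1pm,4pm) (4pm,3pm,2pm,4pm) (4pm,3pm,3pm,4pm) (4pm,3pm,4pm,4pm) — 12.
AllHands=2pm: (4pm,1pm,1pm,4pm) (4pm,1pm,2pm,4pm) (4pm,1pm,3pm,4pm) (4pm,1pm,4pm,4pm) (4pm,2pm,1pm,4pm) (4pm,2pm,2pm,4pm) (4pm,2pm,3pm,4pm) (4pm,2pm,4pm,4pm) (4pm,3pm,1pm,4pm) (4pm,3pm,2pm,4pm) (4pm,3pm,3pm,4pm) (4pm,3pm,4pm,4pm) — 12.
AllHands=3pm: (4pm,1pm,1pm,4pm) (4pm,1pm,2pm,4pm) (4pm,1pm,3pm,4pm) (4pm,1pm,4pm,4pm) (4pm,2pm,1pm,4pm) (4pm,2pm,2pm,4pm) (4pm,2pm,3pm,4pm) (4pm,2pm,4pm,4pm) (4pm,3pm,1pm,4pm) (4pm,3pm,2pm,4pm) (4pm,3pm,3pm,4pm) (4pm,3pm,4pm,4pm) — 12.
AllHands=4pm: (4pm,1pm,1pm,4pm) (4pm,1pm,2pm,4pm) (4pm,1pm,3pm,4pm) (4pm,1pm,4pm,4pm) (4pm,2pm,1pm,4pm) (4pm,2pm,2pm,4pm) (4pm,2pm,3pm,4pm) (4pm,2pm,4pm,4pm) (4pm,3pm,1pm,4pm) (4pm,3pm,2pm,4pm) (4pm,3pm,3pm,4pm) (4pm,3pm,4pm,4pm) — 12.
Summing: 12 + 12 + 12 + 12 = 48.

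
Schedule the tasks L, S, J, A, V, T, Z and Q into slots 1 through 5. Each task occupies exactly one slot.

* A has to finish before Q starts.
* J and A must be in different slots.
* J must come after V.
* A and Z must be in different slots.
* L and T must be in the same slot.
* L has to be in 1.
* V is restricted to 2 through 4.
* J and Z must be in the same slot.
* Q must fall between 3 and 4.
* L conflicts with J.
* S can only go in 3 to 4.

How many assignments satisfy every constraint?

58

Splitting on S: it can be 3 (29), 4 (29). Listing each branch's schedules as (L, J, A, V, T, Z, Q):
S=3: (1,3,1,2,1,3,3) (1,3,1,2,1,3,4) (1,3,2,2,1,3,3) (1,3,2,2,1,3,4) (1,4,1,2,1,4,3) (1,4,1,2,1,4,4) (1,4,1,3,1,4,3) (1,4,1,3,1,4,4) (1,4,2,2,1,4,3) (1,4,2,2,1,4,4) (1,4,2,3,1,4,3) (1,4,2,3,1,4,4) (1,4,3,2,1,4,4) (1,4,3,3,1,4,4) (1,5,1,2,1,5,3) (1,5,1,2,1,5,4) (1,5,1,3,1,5,3) (1,5,1,3,1,5,4) (1,5,1,4,1,5,3) (1,5,1,4,1,5,4) (1,5,2,2,1,5,3) (1,5,2,2,1,5,4) (1,5,2,3,1,5,3) (1,5,2,3,1,5,4) (1,5,2,4,1,5,3) (1,5,2,4,1,5,4) (1,5,3,2,1,5,4) (1,5,3,3,1,5,4) (1,5,3,4,1,5,4) — 29.
S=4: (1,3,1,2,1,3,3) (1,3,1,2,1,3,4) (1,3,2,2,1,3,3) (1,3,2,2,1,3,4) (1,4,1,2,1,4,3) (1,4,1,2,1,4,4) (1,4,1,3,1,4,3) (1,4,1,3,1,4,4) (1,4,2,2,1,4,3) (1,4,2,2,1,4,4) (1,4,2,3,1,4,3) (1,4,2,3,1,4,4) (1,4,3,2,1,4,4) (1,4,3,3,1,4,4) (1,5,1,2,1,5,3) (1,5,1,2,1,5,4) (1,5,1,3,1,5,3) (1,5,1,3,1,5,4) (1,5,1,4,1,5,3) (1,5,1,4,1,5,4) (1,5,2,2,1,5,3) (1,5,2,2,1,5,4) (1,5,2,3,1,5,3) (1,5,2,3,1,5,4) (1,5,2,4,1,5,3) (1,5,2,4,1,5,4) (1,5,3,2,1,5,4) (1,5,3,3,1,5,4) (1,5,3,4,1,5,4) — 29.
Summing: 29 + 29 = 58.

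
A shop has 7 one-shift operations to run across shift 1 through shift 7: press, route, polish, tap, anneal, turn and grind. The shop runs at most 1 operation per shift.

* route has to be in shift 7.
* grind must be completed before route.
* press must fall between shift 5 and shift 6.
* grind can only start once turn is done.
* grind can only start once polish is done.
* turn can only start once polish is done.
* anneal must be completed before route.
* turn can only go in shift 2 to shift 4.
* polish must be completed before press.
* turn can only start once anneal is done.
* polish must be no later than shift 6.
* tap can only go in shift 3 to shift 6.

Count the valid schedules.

12

Splitting on press: it can be shift 5 (6), shift 6 (6). Listing each branch's schedules as (route, polish, tap, anneal, turn, grind) by shift number:
press=shift 5: (7,1,3,2,4,6) (7,1,4,2,3,6) (7,1,6,2,3,4) (7,2,3,1,4,6) (7,2,4,1,3,6) (7,2,6,1,3,4) — 6.
press=shift 6: (7,1,3,2,4,5) (7,1,4,2,3,5) (7,1,5,2,3,4) (7,2,3,1,4,5) (7,2,4,1,3,5) (7,2,5,1,3,4) — 6.
Summing: 6 + 6 = 12.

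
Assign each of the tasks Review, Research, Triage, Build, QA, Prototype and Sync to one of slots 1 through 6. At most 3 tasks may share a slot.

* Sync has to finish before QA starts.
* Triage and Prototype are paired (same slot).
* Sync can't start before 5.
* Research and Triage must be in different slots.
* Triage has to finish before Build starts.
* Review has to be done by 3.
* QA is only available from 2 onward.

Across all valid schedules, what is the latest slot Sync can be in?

5

Sync is available from 5; downstream work caps Sync at 5.
Sync at 5 is achievable: Review -> 1, Research -> 2, Sync -> 5, Triage -> 1, Build -> 2, QA -> 6, Prototype -> 1.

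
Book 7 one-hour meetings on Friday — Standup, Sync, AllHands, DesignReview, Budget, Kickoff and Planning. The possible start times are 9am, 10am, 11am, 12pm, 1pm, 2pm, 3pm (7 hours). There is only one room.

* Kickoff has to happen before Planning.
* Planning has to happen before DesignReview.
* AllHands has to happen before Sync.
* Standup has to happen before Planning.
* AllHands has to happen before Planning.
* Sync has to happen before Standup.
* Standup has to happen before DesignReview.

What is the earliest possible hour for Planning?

Precedence pushes Planning to at least 12pm; downstream work caps Planning at 2pm.
Planning at 1pm is achievable: DesignReview in 2pm; Budget in 3pm; Standup in 11am; Sync in 10am; Kickoff in 12pm; Planning in 1pm; AllHands in 9am.
Nothing earlier works — the capacity limit rule out every hour before 1pm.

1pm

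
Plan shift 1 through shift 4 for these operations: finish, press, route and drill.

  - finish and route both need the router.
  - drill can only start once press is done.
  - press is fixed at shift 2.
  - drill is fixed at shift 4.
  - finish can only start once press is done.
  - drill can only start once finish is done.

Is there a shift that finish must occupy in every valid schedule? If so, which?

shift 3

press is fixed at shift 2 and must come before finish, so finish is at least shift 3.
drill is fixed at shift 4 and must come after finish, so finish is at most shift 3.
So finish must be shift 3.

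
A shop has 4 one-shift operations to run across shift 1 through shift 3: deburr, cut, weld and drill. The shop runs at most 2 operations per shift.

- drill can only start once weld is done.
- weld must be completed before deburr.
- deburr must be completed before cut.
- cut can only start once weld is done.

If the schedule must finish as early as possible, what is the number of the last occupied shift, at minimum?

The precedence chain requires at least 3 distinct shifts.
With at most 2 per shift and 4 operations, at least 2 shifts are needed.
3 works (last occupied shift: shift 3): for example drill=shift 2; cut=shift 3; weld=shift 1; deburr=shift 2.

shift 3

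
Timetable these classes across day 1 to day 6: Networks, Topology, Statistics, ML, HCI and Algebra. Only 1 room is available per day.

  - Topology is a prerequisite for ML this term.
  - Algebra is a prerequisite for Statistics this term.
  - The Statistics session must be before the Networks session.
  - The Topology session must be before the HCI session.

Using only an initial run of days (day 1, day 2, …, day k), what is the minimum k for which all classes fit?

The precedence chain requires at least 3 distinct days.
With at most 1 per day and 6 classes, at least 6 days are needed.
6 works (last occupied day: day 6): for example Networks -> day 4, Algebra -> day 2, ML -> day 5, Statistics -> day 3, Topology -> day 1, HCI -> day 6.

6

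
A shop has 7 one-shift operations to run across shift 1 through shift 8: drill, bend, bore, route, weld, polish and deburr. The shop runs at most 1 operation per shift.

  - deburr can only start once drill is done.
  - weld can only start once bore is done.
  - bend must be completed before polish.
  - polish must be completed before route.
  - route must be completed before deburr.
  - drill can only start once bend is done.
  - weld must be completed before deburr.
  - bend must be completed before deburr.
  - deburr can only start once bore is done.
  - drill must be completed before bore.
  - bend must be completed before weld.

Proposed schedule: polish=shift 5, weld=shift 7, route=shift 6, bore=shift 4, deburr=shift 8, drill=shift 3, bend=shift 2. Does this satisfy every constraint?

Yes, all constraints hold

deburr can only start once bore is done — holds.
The shop runs at most 1 operation per shift — holds.
bend must be completed before weld — holds.
route must be completed before deburr — holds.
weld can only start once bore is done — holds.
polish must be completed before route — holds.
deburr can only start once drill is done — holds.
bend must be completed before polish — holds.
weld must be completed before deburr — holds.
drill must be completed before bore — holds.
drill can only start once bend is done — holds.
bend must be completed before deburr — holds.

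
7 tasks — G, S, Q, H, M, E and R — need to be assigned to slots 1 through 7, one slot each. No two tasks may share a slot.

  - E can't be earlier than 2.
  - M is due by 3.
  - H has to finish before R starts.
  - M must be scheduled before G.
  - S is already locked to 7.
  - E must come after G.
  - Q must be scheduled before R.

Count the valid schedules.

38

Splitting on G: it can be 2 (8), 3 (12), 4 (12), 5 (6). Listing each branch's schedules as (S, Q, H, M, E, R):
G=2: (7,3,4,1,5,6) (7,3,4,1,6,5) (7,3,5,1,4,6) (7,4,3,1,5,6) (7,4,3,1,6,5) (7,4,5,1,3,6) (7,5,3,1,4,6) (7,5,4,1,3,6) — 8.
G=3: (7,1,4,2,5,6) (7,1,4,2,6,5) (7,1,5,2,4,6) (7,2,4,1,5,6) (7,2,4,1,6,5) (7,2,5,1,4,6) (7,4,1,2,5,6) (7,4,1,2,6,5) (7,4,2,1,5,6) (7,4,2,1,6,5) (7,5,1,2,4,6) (7,5,2,1,4,6) — 12.
G=4: (7,1,2,3,5,6) (7,1,2,3,6,5) (7,1,3,2,5,6) (7,1,3,2,6,5) (7,2,1,3,5,6) (7,2,1,3,6,5) (7,2,3,1,5,6) (7,2,3,1,6,5) (7,3,1,2,5,6) (7,3,1,2,6,5) (7,3,2,1,5,6) (7,3,2,1,6,5) — 12.
G=5: (7,1,2,3,6,4) (7,1,3,2,6,4) (7,2,1,3,6,4) (7,2,3,1,6,4) (7,3,1,2,6,4) (7,3,2,1,6,4) — 6.
Summing: 8 + 12 + 12 + 6 = 38.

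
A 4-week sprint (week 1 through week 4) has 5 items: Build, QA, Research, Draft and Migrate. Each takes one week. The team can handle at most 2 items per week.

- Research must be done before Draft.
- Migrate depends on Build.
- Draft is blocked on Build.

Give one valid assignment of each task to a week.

Draft -> week 2, Build -> week 1, Migrate -> week 2, Research -> week 1, QA -> week 3

Checking: Build(week 1) before Migrate(week 2); Build(week 1) before Draft(week 2); Research(week 1) before Draft(week 2); max 2 per week (cap 2).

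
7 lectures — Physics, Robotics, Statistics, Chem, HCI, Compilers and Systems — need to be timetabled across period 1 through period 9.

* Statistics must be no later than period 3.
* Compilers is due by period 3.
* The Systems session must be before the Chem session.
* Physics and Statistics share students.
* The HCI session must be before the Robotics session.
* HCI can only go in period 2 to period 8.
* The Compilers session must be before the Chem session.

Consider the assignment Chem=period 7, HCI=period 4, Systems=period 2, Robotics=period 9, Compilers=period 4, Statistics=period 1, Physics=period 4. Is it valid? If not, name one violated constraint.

No — it violates: Compilers is due by period 3

Statistics must be no later than period 3 — holds.
The Systems session must be before the Chem session — holds.
The HCI session must be before the Robotics session — holds.
The Compilers session must be before the Chem session — holds.
Compilers is due by period 3 — violated.
Physics and Statistics share students — holds.
HCI can only go in period 2 to period 8 — holds.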